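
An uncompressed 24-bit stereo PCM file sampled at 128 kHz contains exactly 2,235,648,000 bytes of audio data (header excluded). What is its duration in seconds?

2,911 seconds

Byte rate = 128,000 × 3 × 2 = 768,000 bytes/s.
Duration = 2,235,648,000 / 768,000 = 2,911 s.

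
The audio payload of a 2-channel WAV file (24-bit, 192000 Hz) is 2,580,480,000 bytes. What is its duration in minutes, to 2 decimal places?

37.33 minutes

Byte rate = 192,000 × 3 × 2 = 1,152,000 bytes/s.
Duration = 2,580,480,000 / 1,152,000 = 2,240 s.
2,240 s / 60 = 37.33 minutes.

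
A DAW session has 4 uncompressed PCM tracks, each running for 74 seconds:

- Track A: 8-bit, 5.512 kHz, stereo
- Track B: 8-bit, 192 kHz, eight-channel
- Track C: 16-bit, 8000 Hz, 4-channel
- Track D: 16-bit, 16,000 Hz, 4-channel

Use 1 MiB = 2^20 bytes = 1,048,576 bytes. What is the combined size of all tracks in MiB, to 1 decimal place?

122.7 MiB

Track A: 5,512 × 74 × 1 × 2 = 815,776 bytes.
Track B: 192,000 × 74 × 1 × 8 = 113,664,000 bytes.
Track C: 8,000 × 74 × 2 × 4 = 4,736,000 bytes.
Track D: 16,000 × 74 × 2 × 4 = 9,472,000 bytes.
Total = 128,687,776 bytes = 122.7 MiB.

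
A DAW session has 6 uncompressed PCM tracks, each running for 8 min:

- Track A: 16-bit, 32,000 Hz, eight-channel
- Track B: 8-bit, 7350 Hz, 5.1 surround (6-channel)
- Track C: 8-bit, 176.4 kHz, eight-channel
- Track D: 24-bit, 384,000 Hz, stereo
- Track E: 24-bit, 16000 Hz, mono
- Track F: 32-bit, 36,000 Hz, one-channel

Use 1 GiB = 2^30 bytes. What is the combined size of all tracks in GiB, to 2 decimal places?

8 min = 480 s.
Track A: 32,000 × 480 × 2 × 8 = 245,760,000 bytes.
Track B: 7,350 × 480 × 1 × 6 = 21,168,000 bytes.
Track C: 176,400 × 480 × 1 × 8 = 677,376,000 bytes.
Track D: 384,000 × 480 × 3 × 2 = 1,105,920,000 bytes.
Track E: 16,000 × 480 × 3 × 1 = 23,040,000 bytes.
Track F: 36,000 × 480 × 4 × 1 = 69,120,000 bytes.
Total = 2,142,384,000 bytes = 2.00 GiB.

2.00 GiB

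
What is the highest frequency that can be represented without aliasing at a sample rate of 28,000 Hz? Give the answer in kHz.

14 kHz

Nyquist frequency = sample rate / 2 = 28,000 / 2 = 14 kHz.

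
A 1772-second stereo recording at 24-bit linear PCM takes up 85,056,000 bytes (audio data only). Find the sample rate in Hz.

Bytes = sample_rate × seconds × bytes_per_sample × channels.
sample_rate = 85,056,000 / (1,772 × 3 × 2) = 85,056,000 / 10,632 = 8,000 Hz.

8,000 Hz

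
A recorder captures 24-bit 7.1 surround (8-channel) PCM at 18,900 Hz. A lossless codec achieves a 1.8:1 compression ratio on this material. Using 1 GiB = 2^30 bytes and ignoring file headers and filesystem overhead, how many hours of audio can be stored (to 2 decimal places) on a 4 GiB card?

4.73 hours

Uncompressed byte rate = 18,900 × 3 × 8 = 453,600 bytes/s.
After 1.8:1 compression, effective rate ≈ 252000 bytes/s.
Capacity = 4 × 1,073,741,824 = 4,294,967,296 bytes.
4,294,967,296 / effective rate ≈ 17043.52 s → 4.73 hours.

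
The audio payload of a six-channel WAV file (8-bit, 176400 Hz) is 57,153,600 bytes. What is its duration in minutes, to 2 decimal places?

0.90 minutes

Byte rate = 176,400 × 1 × 6 = 1,058,400 bytes/s.
Duration = 57,153,600 / 1,058,400 = 54 s.
54 s / 60 = 0.90 minutes.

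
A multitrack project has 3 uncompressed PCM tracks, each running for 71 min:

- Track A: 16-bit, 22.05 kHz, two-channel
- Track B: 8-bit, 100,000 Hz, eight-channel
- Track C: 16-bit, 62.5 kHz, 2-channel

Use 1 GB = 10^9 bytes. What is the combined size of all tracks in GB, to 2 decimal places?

4.85 GB

71 min = 4,260 s.
Track A: 22,050 × 4,260 × 2 × 2 = 375,732,000 bytes.
Track B: 100,000 × 4,260 × 1 × 8 = 3,408,000,000 bytes.
Track C: 62,500 × 4,260 × 2 × 2 = 1,065,000,000 bytes.
Total = 4,848,732,000 bytes = 4.85 GB.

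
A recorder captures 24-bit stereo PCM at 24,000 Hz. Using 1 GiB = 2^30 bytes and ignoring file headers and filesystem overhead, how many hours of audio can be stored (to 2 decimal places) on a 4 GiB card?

8.29 hours

Uncompressed byte rate = 24,000 × 3 × 2 = 144,000 bytes/s.
Capacity = 4 × 1,073,741,824 = 4,294,967,296 bytes.
4,294,967,296 / 144,000 ≈ 29826.16 s → 8.29 hours.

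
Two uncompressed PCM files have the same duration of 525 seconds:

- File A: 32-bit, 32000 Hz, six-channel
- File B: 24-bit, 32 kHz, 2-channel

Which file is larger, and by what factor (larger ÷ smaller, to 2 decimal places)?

File A: 32,000 × 4 × 6 = 768,000 bytes/s.
File B: 32,000 × 3 × 2 = 192,000 bytes/s.
File A is larger; ratio = 403,200,000 / 100,800,000 = 4.00.

File A, by a factor of 4.00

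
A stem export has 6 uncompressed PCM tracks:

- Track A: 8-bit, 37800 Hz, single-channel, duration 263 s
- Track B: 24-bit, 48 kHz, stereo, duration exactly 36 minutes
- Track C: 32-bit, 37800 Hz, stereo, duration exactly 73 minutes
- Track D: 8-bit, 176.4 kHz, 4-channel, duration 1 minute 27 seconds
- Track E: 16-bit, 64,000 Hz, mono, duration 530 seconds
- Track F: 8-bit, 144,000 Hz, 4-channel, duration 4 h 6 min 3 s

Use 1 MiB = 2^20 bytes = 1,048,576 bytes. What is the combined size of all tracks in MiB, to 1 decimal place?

10098.7 MiB

Track A: 37,800 × 263 × 1 × 1 = 9,941,400 bytes.
Track B: exactly 36 minutes = 2,160 s; 48,000 × 2,160 × 3 × 2 = 622,080,000 bytes.
Track C: exactly 73 minutes = 4,380 s; 37,800 × 4,380 × 4 × 2 = 1,324,512,000 bytes.
Track D: 1 minute 27 seconds = 87 s; 176,400 × 87 × 1 × 4 = 61,387,200 bytes.
Track E: 64,000 × 530 × 2 × 1 = 67,840,000 bytes.
Track F: 4 h 6 min 3 s = 14,763 s; 144,000 × 14,763 × 1 × 4 = 8,503,488,000 bytes.
Total = 10,589,248,600 bytes = 10098.7 MiB.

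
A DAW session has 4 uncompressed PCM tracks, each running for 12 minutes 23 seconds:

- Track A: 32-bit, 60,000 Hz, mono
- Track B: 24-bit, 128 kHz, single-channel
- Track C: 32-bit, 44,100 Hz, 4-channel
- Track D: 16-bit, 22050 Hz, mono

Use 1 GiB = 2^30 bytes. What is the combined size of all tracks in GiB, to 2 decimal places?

12 minutes 23 seconds = 743 s.
Track A: 60,000 × 743 × 4 × 1 = 178,320,000 bytes.
Track B: 128,000 × 743 × 3 × 1 = 285,312,000 bytes.
Track C: 44,100 × 743 × 4 × 4 = 524,260,800 bytes.
Track D: 22,050 × 743 × 2 × 1 = 32,766,300 bytes.
Total = 1,020,659,100 bytes = 0.95 GiB.

0.95 GiB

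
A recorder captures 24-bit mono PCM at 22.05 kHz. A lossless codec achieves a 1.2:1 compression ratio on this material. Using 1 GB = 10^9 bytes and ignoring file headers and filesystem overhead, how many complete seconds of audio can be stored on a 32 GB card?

580,498 seconds

Uncompressed byte rate = 22,050 × 3 × 1 = 66,150 bytes/s.
After 1.2:1 compression, effective rate ≈ 55125 bytes/s.
Capacity = 32 × 1,000,000,000 = 32,000,000,000 bytes.
32,000,000,000 / effective rate ≈ 580498.87 s → 580,498 seconds.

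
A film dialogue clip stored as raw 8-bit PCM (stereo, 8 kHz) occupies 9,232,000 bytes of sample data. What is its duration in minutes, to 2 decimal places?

9.62 minutes

Byte rate = 8,000 × 1 × 2 = 16,000 bytes/s.
Duration = 9,232,000 / 16,000 = 577 s.
577 s / 60 = 9.62 minutes.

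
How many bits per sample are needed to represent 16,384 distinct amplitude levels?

14 bits

log2(16,384) = 14.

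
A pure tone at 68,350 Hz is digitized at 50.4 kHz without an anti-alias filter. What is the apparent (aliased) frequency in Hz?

17,950 Hz

Nyquist = 50,400/2 = 25,200 Hz; 68,350 Hz exceeds it.
Alias = |68,350 − 1×50,400| = |68,350 − 50,400| = 17,950 Hz.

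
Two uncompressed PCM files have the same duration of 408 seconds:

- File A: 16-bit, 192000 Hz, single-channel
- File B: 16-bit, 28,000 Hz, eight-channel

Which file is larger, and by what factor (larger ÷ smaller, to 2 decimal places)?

File A: 192,000 × 2 × 1 = 384,000 bytes/s.
File B: 28,000 × 2 × 8 = 448,000 bytes/s.
File B is larger; ratio = 182,784,000 / 156,672,000 = 1.17.

File B, by a factor of 1.17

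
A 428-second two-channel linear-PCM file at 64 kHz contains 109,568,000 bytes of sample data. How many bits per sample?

16 bits

Bytes per sample = 109,568,000 / (64,000 × 428 × 2) = 109,568,000 / 54,784,000 = 2.
Bit depth = 2 × 8 = 16 bits.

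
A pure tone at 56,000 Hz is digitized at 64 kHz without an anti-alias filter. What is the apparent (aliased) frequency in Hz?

8,000 Hz

Nyquist = 64,000/2 = 32,000 Hz; 56,000 Hz exceeds it.
Alias = |56,000 − 1×64,000| = |56,000 − 64,000| = 8,000 Hz.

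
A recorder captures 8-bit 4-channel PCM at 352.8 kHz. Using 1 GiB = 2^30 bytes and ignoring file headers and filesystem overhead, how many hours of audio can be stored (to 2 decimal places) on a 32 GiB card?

6.76 hours

Uncompressed byte rate = 352,800 × 1 × 4 = 1,411,200 bytes/s.
Capacity = 32 × 1,073,741,824 = 34,359,738,368 bytes.
34,359,738,368 / 1,411,200 ≈ 24347.89 s → 6.76 hours.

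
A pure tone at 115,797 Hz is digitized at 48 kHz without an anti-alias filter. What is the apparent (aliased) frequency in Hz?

19,797 Hz

Nyquist = 48,000/2 = 24,000 Hz; 115,797 Hz exceeds it.
Alias = |115,797 − 2×48,000| = |115,797 − 96,000| = 19,797 Hz.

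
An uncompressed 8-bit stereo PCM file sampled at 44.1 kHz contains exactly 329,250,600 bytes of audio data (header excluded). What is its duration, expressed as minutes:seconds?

Byte rate = 44,100 × 1 × 2 = 88,200 bytes/s.
Duration = 329,250,600 / 88,200 = 3,733 s.
3,733 s = 62:13.

62:13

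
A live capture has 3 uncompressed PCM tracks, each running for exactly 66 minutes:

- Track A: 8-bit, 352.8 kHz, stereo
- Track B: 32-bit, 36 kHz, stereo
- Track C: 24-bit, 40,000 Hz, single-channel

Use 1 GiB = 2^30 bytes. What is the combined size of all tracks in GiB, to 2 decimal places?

exactly 66 minutes = 3,960 s.
Track A: 352,800 × 3,960 × 1 × 2 = 2,794,176,000 bytes.
Track B: 36,000 × 3,960 × 4 × 2 = 1,140,480,000 bytes.
Track C: 40,000 × 3,960 × 3 × 1 = 475,200,000 bytes.
Total = 4,409,856,000 bytes = 4.11 GiB.

4.11 GiB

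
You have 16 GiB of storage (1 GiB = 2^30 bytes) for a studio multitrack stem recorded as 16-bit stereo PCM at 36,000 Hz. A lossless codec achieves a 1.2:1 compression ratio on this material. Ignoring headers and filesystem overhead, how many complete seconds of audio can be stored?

143,165 seconds

Uncompressed byte rate = 36,000 × 2 × 2 = 144,000 bytes/s.
After 1.2:1 compression, effective rate ≈ 120000 bytes/s.
Capacity = 16 × 1,073,741,824 = 17,179,869,184 bytes.
17,179,869,184 / effective rate ≈ 143165.58 s → 143,165 seconds.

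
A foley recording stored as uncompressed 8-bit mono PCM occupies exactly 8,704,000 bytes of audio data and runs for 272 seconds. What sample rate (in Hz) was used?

Bytes = sample_rate × seconds × bytes_per_sample × channels.
sample_rate = 8,704,000 / (272 × 1 × 1) = 8,704,000 / 272 = 32,000 Hz.

32,000 Hz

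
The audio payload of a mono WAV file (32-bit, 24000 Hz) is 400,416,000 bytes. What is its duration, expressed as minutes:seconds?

Byte rate = 24,000 × 4 × 1 = 96,000 bytes/s.
Duration = 400,416,000 / 96,000 = 4,171 s.
4,171 s = 69:31.

69:31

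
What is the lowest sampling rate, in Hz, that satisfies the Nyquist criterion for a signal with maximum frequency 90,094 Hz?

180,188 Hz

Minimum sample rate = 2 × 90,094 Hz = 180,188 Hz.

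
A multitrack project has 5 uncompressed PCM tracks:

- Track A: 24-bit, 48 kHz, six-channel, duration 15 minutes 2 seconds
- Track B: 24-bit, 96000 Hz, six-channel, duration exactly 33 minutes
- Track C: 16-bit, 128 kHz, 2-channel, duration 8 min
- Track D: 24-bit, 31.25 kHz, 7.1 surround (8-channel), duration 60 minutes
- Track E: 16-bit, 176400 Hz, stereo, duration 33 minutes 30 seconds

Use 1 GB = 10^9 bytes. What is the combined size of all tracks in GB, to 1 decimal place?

8.6 GB

Track A: 15 minutes 2 seconds = 902 s; 48,000 × 902 × 3 × 6 = 779,328,000 bytes.
Track B: exactly 33 minutes = 1,980 s; 96,000 × 1,980 × 3 × 6 = 3,421,440,000 bytes.
Track C: 8 min = 480 s; 128,000 × 480 × 2 × 2 = 245,760,000 bytes.
Track D: 60 minutes = 3,600 s; 31,250 × 3,600 × 3 × 8 = 2,700,000,000 bytes.
Track E: 33 minutes 30 seconds = 2,010 s; 176,400 × 2,010 × 2 × 2 = 1,418,256,000 bytes.
Total = 8,564,784,000 bytes = 8.6 GB.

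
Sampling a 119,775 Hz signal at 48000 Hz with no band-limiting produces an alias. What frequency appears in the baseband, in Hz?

23,775 Hz

Nyquist = 48,000/2 = 24,000 Hz; 119,775 Hz exceeds it.
Alias = |119,775 − 2×48,000| = |119,775 − 96,000| = 23,775 Hz.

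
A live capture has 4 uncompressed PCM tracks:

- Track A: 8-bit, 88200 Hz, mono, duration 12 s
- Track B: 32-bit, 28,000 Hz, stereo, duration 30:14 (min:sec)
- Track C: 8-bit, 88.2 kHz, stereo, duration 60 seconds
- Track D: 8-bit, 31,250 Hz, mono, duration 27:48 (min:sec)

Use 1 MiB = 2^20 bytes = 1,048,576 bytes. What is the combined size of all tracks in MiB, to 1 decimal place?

Track A: 88,200 × 12 × 1 × 1 = 1,058,400 bytes.
Track B: 30:14 (min:sec) = 1,814 s; 28,000 × 1,814 × 4 × 2 = 406,336,000 bytes.
Track C: 88,200 × 60 × 1 × 2 = 10,584,000 bytes.
Track D: 27:48 (min:sec) = 1,668 s; 31,250 × 1,668 × 1 × 1 = 52,125,000 bytes.
Total = 470,103,400 bytes = 448.3 MiB.

448.3 MiB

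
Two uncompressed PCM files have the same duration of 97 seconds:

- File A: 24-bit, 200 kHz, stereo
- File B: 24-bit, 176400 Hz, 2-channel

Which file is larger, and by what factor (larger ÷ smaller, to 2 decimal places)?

File A, by a factor of 1.13

File A: 200,000 × 3 × 2 = 1,200,000 bytes/s.
File B: 176,400 × 3 × 2 = 1,058,400 bytes/s.
File A is larger; ratio = 116,400,000 / 102,664,800 = 1.13.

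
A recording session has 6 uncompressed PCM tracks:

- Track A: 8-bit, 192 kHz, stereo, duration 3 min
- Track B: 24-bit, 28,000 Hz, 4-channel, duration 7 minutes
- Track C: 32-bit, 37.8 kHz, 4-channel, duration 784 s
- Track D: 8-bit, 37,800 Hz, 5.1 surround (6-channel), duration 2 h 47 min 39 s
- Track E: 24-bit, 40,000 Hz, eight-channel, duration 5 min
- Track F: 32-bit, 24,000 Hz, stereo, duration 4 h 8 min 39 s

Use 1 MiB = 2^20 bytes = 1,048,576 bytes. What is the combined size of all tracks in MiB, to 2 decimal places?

5834.80 MiB

Track A: 3 min = 180 s; 192,000 × 180 × 1 × 2 = 69,120,000 bytes.
Track B: 7 minutes = 420 s; 28,000 × 420 × 3 × 4 = 141,120,000 bytes.
Track C: 37,800 × 784 × 4 × 4 = 474,163,200 bytes.
Track D: 2 h 47 min 39 s = 10,059 s; 37,800 × 10,059 × 1 × 6 = 2,281,381,200 bytes.
Track E: 5 min = 300 s; 40,000 × 300 × 3 × 8 = 288,000,000 bytes.
Track F: 4 h 8 min 39 s = 14,919 s; 24,000 × 14,919 × 4 × 2 = 2,864,448,000 bytes.
Total = 6,118,232,400 bytes = 5834.80 MiB.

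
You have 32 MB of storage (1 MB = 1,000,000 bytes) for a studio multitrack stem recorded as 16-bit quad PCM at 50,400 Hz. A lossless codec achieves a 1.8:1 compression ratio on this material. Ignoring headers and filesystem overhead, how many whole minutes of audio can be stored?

Uncompressed byte rate = 50,400 × 2 × 4 = 403,200 bytes/s.
After 1.8:1 compression, effective rate ≈ 224000 bytes/s.
Capacity = 32 × 1,000,000 = 32,000,000 bytes.
32,000,000 / effective rate ≈ 142.86 s → 2 minutes.

2 minutes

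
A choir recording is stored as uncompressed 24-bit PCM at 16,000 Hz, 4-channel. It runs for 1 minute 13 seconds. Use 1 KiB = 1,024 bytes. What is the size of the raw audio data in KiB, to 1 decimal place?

13687.5 KiB

Duration = 1 minute 13 seconds = 73 s.
Bytes = 16,000 samples/s × 73 s × 3 bytes/sample × 4 ch = 14,016,000 bytes.
14,016,000 / 1,024 = 13687.5 KiB.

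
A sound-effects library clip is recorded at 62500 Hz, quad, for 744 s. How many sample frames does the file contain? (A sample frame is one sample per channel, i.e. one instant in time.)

46,500,000 sample frames

62,500 samples/s × 744 s = 46,500,000 frames.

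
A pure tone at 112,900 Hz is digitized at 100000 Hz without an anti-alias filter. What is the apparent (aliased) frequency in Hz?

12,900 Hz

Nyquist = 100,000/2 = 50,000 Hz; 112,900 Hz exceeds it.
Alias = |112,900 − 1×100,000| = |112,900 − 100,000| = 12,900 Hz.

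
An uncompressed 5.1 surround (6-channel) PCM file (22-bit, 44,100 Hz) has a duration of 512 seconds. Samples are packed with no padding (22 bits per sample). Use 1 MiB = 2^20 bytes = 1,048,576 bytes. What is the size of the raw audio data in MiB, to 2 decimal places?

Bits = 44,100 × 512 × 22 × 6 = 2,980,454,400 bits = 372,556,800 bytes.
372,556,800 / 1,048,576 = 355.30 MiB.

355.30 MiB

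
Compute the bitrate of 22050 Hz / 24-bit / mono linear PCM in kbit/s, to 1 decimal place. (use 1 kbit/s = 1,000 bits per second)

Bit rate = 22,050 × 24 × 1 = 529,200 bits/s.
= 529.2 kbit/s.

529.2 kbit/s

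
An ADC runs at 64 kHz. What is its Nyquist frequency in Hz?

Nyquist frequency = sample rate / 2 = 64,000 / 2 = 32,000 Hz.

32,000 Hz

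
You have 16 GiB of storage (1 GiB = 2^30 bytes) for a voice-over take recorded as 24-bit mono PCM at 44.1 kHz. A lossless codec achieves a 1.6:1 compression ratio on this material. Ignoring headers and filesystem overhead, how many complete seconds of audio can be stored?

207,768 seconds

Uncompressed byte rate = 44,100 × 3 × 1 = 132,300 bytes/s.
After 1.6:1 compression, effective rate ≈ 82687.5 bytes/s.
Capacity = 16 × 1,073,741,824 = 17,179,869,184 bytes.
17,179,869,184 / effective rate ≈ 207768.64 s → 207,768 seconds.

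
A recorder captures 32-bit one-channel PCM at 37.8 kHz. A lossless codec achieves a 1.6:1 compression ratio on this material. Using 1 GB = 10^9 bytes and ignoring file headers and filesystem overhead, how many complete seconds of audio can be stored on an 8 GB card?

84,656 seconds

Uncompressed byte rate = 37,800 × 4 × 1 = 151,200 bytes/s.
After 1.6:1 compression, effective rate ≈ 94500 bytes/s.
Capacity = 8 × 1,000,000,000 = 8,000,000,000 bytes.
8,000,000,000 / effective rate ≈ 84656.08 s → 84,656 seconds.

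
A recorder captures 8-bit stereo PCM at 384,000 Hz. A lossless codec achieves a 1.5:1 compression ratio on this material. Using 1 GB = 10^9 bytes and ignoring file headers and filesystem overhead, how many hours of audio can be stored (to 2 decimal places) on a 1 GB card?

0.54 hours

Uncompressed byte rate = 384,000 × 1 × 2 = 768,000 bytes/s.
After 1.5:1 compression, effective rate ≈ 512000 bytes/s.
Capacity = 1 × 1,000,000,000 = 1,000,000,000 bytes.
1,000,000,000 / effective rate ≈ 1953.12 s → 0.54 hours.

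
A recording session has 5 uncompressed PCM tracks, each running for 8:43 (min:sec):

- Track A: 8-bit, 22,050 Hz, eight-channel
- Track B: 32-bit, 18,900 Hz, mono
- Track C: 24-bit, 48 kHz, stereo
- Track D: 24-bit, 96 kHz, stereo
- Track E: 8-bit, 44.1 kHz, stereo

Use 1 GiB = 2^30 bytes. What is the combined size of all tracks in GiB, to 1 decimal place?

0.6 GiB

8:43 (min:sec) = 523 s.
Track A: 22,050 × 523 × 1 × 8 = 92,257,200 bytes.
Track B: 18,900 × 523 × 4 × 1 = 39,538,800 bytes.
Track C: 48,000 × 523 × 3 × 2 = 150,624,000 bytes.
Track D: 96,000 × 523 × 3 × 2 = 301,248,000 bytes.
Track E: 44,100 × 523 × 1 × 2 = 46,128,600 bytes.
Total = 629,796,600 bytes = 0.6 GiB.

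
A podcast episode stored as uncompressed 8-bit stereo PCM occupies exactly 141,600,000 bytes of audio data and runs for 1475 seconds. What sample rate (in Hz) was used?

Bytes = sample_rate × seconds × bytes_per_sample × channels.
sample_rate = 141,600,000 / (1,475 × 1 × 2) = 141,600,000 / 2,950 = 48,000 Hz.

48,000 Hz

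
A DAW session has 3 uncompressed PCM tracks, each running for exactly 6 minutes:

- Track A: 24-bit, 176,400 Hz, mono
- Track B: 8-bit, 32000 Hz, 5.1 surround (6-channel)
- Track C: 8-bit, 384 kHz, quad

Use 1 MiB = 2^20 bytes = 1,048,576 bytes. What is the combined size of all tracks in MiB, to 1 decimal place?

774.9 MiB

exactly 6 minutes = 360 s.
Track A: 176,400 × 360 × 3 × 1 = 190,512,000 bytes.
Track B: 32,000 × 360 × 1 × 6 = 69,120,000 bytes.
Track C: 384,000 × 360 × 1 × 4 = 552,960,000 bytes.
Total = 812,592,000 bytes = 774.9 MiB.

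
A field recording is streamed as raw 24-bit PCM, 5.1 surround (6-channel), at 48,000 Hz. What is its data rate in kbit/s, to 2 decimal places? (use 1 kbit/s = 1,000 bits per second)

6912.00 kbit/s

Bit rate = 48,000 × 24 × 6 = 6,912,000 bits/s.
= 6912.00 kbit/s.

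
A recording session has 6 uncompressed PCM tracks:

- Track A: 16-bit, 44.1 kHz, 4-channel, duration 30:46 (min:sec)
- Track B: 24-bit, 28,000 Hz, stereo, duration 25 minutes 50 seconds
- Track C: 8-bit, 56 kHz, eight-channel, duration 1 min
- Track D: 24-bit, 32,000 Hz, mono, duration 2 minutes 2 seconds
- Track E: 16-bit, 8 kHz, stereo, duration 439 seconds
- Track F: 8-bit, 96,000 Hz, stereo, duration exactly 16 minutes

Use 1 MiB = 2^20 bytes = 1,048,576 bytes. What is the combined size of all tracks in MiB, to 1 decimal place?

1095.4 MiB

Track A: 30:46 (min:sec) = 1,846 s; 44,100 × 1,846 × 2 × 4 = 651,268,800 bytes.
Track B: 25 minutes 50 seconds = 1,550 s; 28,000 × 1,550 × 3 × 2 = 260,400,000 bytes.
Track C: 1 min = 60 s; 56,000 × 60 × 1 × 8 = 26,880,000 bytes.
Track D: 2 minutes 2 seconds = 122 s; 32,000 × 122 × 3 × 1 = 11,712,000 bytes.
Track E: 8,000 × 439 × 2 × 2 = 14,048,000 bytes.
Track F: exactly 16 minutes = 960 s; 96,000 × 960 × 1 × 2 = 184,320,000 bytes.
Total = 1,148,628,800 bytes = 1095.4 MiB.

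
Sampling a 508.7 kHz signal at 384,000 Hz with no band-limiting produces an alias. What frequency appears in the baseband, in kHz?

124.7 kHz

Nyquist = 384,000/2 = 192,000 Hz; 508,700 Hz exceeds it.
Alias = |508,700 − 1×384,000| = |508,700 − 384,000| = 124,700 Hz = 124.7 kHz.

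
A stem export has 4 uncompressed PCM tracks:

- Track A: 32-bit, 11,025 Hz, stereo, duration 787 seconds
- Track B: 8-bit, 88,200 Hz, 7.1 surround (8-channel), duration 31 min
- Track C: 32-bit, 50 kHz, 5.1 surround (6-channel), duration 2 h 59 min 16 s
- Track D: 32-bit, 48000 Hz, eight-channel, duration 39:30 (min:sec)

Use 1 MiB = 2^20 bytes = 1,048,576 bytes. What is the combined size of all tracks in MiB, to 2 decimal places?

17098.76 MiB

Track A: 11,025 × 787 × 4 × 2 = 69,413,400 bytes.
Track B: 31 min = 1,860 s; 88,200 × 1,860 × 1 × 8 = 1,312,416,000 bytes.
Track C: 2 h 59 min 16 s = 10,756 s; 50,000 × 10,756 × 4 × 6 = 12,907,200,000 bytes.
Track D: 39:30 (min:sec) = 2,370 s; 48,000 × 2,370 × 4 × 8 = 3,640,320,000 bytes.
Total = 17,929,349,400 bytes = 17098.76 MiB.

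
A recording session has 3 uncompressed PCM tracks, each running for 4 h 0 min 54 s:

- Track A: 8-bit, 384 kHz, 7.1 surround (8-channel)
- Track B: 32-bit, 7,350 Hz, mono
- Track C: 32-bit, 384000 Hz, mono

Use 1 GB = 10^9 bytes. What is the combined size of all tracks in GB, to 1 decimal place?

4 h 0 min 54 s = 14,454 s.
Track A: 384,000 × 14,454 × 1 × 8 = 44,402,688,000 bytes.
Track B: 7,350 × 14,454 × 4 × 1 = 424,947,600 bytes.
Track C: 384,000 × 14,454 × 4 × 1 = 22,201,344,000 bytes.
Total = 67,028,979,600 bytes = 67.0 GB.

67.0 GB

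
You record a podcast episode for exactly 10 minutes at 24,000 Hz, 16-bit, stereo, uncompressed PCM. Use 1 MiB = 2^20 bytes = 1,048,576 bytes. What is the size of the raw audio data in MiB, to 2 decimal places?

54.93 MiB

Duration = exactly 10 minutes = 600 s.
Bytes = 24,000 samples/s × 600 s × 2 bytes/sample × 2 ch = 57,600,000 bytes.
57,600,000 / 1,048,576 = 54.93 MiB.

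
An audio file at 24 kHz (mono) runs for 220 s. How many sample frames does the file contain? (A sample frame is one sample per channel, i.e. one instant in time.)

5,280,000 sample frames

24,000 samples/s × 220 s = 5,280,000 frames.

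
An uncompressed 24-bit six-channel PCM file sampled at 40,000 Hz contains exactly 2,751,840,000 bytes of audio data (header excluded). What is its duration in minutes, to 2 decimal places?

63.70 minutes

Byte rate = 40,000 × 3 × 6 = 720,000 bytes/s.
Duration = 2,751,840,000 / 720,000 = 3,822 s.
3,822 s / 60 = 63.70 minutes.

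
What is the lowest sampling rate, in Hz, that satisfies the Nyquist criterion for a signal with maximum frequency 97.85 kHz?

195,700 Hz

Minimum sample rate = 2 × 97,850 Hz = 195,700 Hz.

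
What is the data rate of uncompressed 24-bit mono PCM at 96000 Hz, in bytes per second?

288,000 bytes/s

Bit rate = 96,000 × 24 × 1 = 2,304,000 bits/s.
2,304,000 / 8 = 288,000 bytes/s.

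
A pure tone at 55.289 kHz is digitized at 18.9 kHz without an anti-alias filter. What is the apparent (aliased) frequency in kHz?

1.411 kHz

Nyquist = 18,900/2 = 9,450 Hz; 55,289 Hz exceeds it.
Alias = |55,289 − 3×18,900| = |55,289 − 56,700| = 1,411 Hz = 1.411 kHz.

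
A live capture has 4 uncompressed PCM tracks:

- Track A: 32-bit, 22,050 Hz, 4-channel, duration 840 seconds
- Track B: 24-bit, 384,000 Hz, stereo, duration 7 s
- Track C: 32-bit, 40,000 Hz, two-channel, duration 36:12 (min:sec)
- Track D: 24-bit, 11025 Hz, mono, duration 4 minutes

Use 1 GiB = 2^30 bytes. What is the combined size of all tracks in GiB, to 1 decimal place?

Track A: 22,050 × 840 × 4 × 4 = 296,352,000 bytes.
Track B: 384,000 × 7 × 3 × 2 = 16,128,000 bytes.
Track C: 36:12 (min:sec) = 2,172 s; 40,000 × 2,172 × 4 × 2 = 695,040,000 bytes.
Track D: 4 minutes = 240 s; 11,025 × 240 × 3 × 1 = 7,938,000 bytes.
Total = 1,015,458,000 bytes = 0.9 GiB.

0.9 GiB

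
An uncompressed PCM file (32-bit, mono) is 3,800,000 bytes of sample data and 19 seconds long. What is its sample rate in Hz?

Bytes = sample_rate × seconds × bytes_per_sample × channels.
sample_rate = 3,800,000 / (19 × 4 × 1) = 3,800,000 / 76 = 50,000 Hz.

50,000 Hz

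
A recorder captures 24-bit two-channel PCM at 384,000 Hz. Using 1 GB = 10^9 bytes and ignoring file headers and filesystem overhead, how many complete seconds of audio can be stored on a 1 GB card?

Uncompressed byte rate = 384,000 × 3 × 2 = 2,304,000 bytes/s.
Capacity = 1 × 1,000,000,000 = 1,000,000,000 bytes.
1,000,000,000 / 2,304,000 ≈ 434.03 s → 434 seconds.

434 seconds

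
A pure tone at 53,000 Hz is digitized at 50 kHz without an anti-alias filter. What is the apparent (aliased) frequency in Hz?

Nyquist = 50,000/2 = 25,000 Hz; 53,000 Hz exceeds it.
Alias = |53,000 − 1×50,000| = |53,000 − 50,000| = 3,000 Hz.

3,000 Hz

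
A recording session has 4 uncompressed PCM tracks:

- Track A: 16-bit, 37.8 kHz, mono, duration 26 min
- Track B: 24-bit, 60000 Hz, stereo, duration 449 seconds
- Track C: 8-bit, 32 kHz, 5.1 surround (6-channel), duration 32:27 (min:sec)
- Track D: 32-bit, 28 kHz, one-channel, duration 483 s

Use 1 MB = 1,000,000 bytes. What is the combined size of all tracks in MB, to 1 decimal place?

Track A: 26 min = 1,560 s; 37,800 × 1,560 × 2 × 1 = 117,936,000 bytes.
Track B: 60,000 × 449 × 3 × 2 = 161,640,000 bytes.
Track C: 32:27 (min:sec) = 1,947 s; 32,000 × 1,947 × 1 × 6 = 373,824,000 bytes.
Track D: 28,000 × 483 × 4 × 1 = 54,096,000 bytes.
Total = 707,496,000 bytes = 707.5 MB.

707.5 MB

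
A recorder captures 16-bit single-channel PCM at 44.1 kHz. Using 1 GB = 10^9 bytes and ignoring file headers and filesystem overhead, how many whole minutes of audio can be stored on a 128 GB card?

Uncompressed byte rate = 44,100 × 2 × 1 = 88,200 bytes/s.
Capacity = 128 × 1,000,000,000 = 128,000,000,000 bytes.
128,000,000,000 / 88,200 ≈ 1451247.17 s → 24,187 minutes.

24,187 minutes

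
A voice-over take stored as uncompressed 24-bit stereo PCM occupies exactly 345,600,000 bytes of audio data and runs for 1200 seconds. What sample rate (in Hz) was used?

Bytes = sample_rate × seconds × bytes_per_sample × channels.
sample_rate = 345,600,000 / (1,200 × 3 × 2) = 345,600,000 / 7,200 = 48,000 Hz.

48,000 Hz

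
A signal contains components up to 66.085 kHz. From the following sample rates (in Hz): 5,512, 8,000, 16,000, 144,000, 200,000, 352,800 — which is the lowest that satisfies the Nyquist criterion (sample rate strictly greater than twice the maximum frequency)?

Need sample rate > 2 × 66,085 = 132,170 Hz.
Lowest listed rate above 132,170 Hz is 144,000 Hz.

144,000 Hz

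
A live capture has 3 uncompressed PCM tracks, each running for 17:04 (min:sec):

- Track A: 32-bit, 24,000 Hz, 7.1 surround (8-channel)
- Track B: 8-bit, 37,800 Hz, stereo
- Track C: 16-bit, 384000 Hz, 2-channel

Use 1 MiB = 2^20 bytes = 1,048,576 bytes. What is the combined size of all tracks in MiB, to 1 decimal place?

2323.8 MiB

17:04 (min:sec) = 1,024 s.
Track A: 24,000 × 1,024 × 4 × 8 = 786,432,000 bytes.
Track B: 37,800 × 1,024 × 1 × 2 = 77,414,400 bytes.
Track C: 384,000 × 1,024 × 2 × 2 = 1,572,864,000 bytes.
Total = 2,436,710,400 bytes = 2323.8 MiB.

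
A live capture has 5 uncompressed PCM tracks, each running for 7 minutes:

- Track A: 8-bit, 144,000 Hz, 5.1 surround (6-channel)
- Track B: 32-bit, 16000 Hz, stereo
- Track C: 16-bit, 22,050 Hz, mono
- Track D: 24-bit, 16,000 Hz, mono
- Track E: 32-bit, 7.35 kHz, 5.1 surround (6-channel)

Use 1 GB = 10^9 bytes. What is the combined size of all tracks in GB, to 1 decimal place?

0.5 GB

7 minutes = 420 s.
Track A: 144,000 × 420 × 1 × 6 = 362,880,000 bytes.
Track B: 16,000 × 420 × 4 × 2 = 53,760,000 bytes.
Track C: 22,050 × 420 × 2 × 1 = 18,522,000 bytes.
Track D: 16,000 × 420 × 3 × 1 = 20,160,000 bytes.
Track E: 7,350 × 420 × 4 × 6 = 74,088,000 bytes.
Total = 529,410,000 bytes = 0.5 GB.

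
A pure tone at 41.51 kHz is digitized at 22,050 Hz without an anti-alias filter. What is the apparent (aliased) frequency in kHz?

Nyquist = 22,050/2 = 11,025 Hz; 41,510 Hz exceeds it.
Alias = |41,510 − 2×22,050| = |41,510 − 44,100| = 2,590 Hz = 2.59 kHz.

2.59 kHz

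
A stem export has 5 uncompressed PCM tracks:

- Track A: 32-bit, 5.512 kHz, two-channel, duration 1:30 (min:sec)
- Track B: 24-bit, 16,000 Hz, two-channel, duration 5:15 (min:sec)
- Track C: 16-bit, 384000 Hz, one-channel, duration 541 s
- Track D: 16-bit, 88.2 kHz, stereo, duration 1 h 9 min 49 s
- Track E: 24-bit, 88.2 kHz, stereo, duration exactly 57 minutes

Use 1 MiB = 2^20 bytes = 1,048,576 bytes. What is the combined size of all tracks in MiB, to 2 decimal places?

3564.30 MiB

Track A: 1:30 (min:sec) = 90 s; 5,512 × 90 × 4 × 2 = 3,968,640 bytes.
Track B: 5:15 (min:sec) = 315 s; 16,000 × 315 × 3 × 2 = 30,240,000 bytes.
Track C: 384,000 × 541 × 2 × 1 = 415,488,000 bytes.
Track D: 1 h 9 min 49 s = 4,189 s; 88,200 × 4,189 × 2 × 2 = 1,477,879,200 bytes.
Track E: exactly 57 minutes = 3,420 s; 88,200 × 3,420 × 3 × 2 = 1,809,864,000 bytes.
Total = 3,737,439,840 bytes = 3564.30 MiB.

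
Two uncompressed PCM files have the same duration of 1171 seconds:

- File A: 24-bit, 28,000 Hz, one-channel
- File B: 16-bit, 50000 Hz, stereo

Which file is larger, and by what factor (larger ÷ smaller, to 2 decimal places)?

File B, by a factor of 2.38

File A: 28,000 × 3 × 1 = 84,000 bytes/s.
File B: 50,000 × 2 × 2 = 200,000 bytes/s.
File B is larger; ratio = 234,200,000 / 98,364,000 = 2.38.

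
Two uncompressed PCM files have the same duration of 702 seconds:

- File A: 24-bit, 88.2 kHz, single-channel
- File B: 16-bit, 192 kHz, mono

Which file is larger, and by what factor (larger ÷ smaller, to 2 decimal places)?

File A: 88,200 × 3 × 1 = 264,600 bytes/s.
File B: 192,000 × 2 × 1 = 384,000 bytes/s.
File B is larger; ratio = 269,568,000 / 185,749,200 = 1.45.

File B, by a factor of 1.45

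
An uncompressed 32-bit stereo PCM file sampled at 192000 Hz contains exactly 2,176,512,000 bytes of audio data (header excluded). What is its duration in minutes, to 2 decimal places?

Byte rate = 192,000 × 4 × 2 = 1,536,000 bytes/s.
Duration = 2,176,512,000 / 1,536,000 = 1,417 s.
1,417 s / 60 = 23.62 minutes.

23.62 minutes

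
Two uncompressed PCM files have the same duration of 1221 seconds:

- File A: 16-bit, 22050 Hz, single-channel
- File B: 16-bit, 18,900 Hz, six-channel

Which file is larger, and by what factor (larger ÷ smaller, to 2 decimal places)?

File B, by a factor of 5.14

File A: 22,050 × 2 × 1 = 44,100 bytes/s.
File B: 18,900 × 2 × 6 = 226,800 bytes/s.
File B is larger; ratio = 276,922,800 / 53,846,100 = 5.14.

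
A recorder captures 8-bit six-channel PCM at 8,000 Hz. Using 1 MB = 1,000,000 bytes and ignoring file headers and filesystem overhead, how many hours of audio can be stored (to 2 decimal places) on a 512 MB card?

2.96 hours

Uncompressed byte rate = 8,000 × 1 × 6 = 48,000 bytes/s.
Capacity = 512 × 1,000,000 = 512,000,000 bytes.
512,000,000 / 48,000 ≈ 10666.67 s → 2.96 hours.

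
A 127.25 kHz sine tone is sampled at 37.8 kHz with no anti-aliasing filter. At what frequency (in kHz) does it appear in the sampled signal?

13.85 kHz

Nyquist = 37,800/2 = 18,900 Hz; 127,250 Hz exceeds it.
Alias = |127,250 − 3×37,800| = |127,250 − 113,400| = 13,850 Hz = 13.85 kHz.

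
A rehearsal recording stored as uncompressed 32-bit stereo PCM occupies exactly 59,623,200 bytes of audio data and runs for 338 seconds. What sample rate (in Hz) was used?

Bytes = sample_rate × seconds × bytes_per_sample × channels.
sample_rate = 59,623,200 / (338 × 4 × 2) = 59,623,200 / 2,704 = 22,050 Hz.

22,050 Hz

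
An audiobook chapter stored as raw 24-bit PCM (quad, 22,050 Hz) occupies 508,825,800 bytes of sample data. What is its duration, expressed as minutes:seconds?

32:03

Byte rate = 22,050 × 3 × 4 = 264,600 bytes/s.
Duration = 508,825,800 / 264,600 = 1,923 s.
1,923 s = 32:03.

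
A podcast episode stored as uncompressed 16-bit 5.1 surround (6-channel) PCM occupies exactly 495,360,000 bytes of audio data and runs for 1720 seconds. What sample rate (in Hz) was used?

24,000 Hz

Bytes = sample_rate × seconds × bytes_per_sample × channels.
sample_rate = 495,360,000 / (1,720 × 2 × 6) = 495,360,000 / 20,640 = 24,000 Hz.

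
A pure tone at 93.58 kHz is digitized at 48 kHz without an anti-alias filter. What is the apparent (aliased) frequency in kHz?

Nyquist = 48,000/2 = 24,000 Hz; 93,580 Hz exceeds it.
Alias = |93,580 − 2×48,000| = |93,580 − 96,000| = 2,420 Hz = 2.42 kHz.

2.42 kHz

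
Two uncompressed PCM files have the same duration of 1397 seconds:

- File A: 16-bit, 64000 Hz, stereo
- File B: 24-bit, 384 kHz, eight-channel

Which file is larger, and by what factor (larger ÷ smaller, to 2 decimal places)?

File A: 64,000 × 2 × 2 = 256,000 bytes/s.
File B: 384,000 × 3 × 8 = 9,216,000 bytes/s.
File B is larger; ratio = 12,874,752,000 / 357,632,000 = 36.00.

File B, by a factor of 36.00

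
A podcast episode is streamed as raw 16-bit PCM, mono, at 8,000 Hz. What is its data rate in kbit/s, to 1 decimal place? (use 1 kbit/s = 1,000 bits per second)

128.0 kbit/s

Bit rate = 8,000 × 16 × 1 = 128,000 bits/s.
= 128.0 kbit/s.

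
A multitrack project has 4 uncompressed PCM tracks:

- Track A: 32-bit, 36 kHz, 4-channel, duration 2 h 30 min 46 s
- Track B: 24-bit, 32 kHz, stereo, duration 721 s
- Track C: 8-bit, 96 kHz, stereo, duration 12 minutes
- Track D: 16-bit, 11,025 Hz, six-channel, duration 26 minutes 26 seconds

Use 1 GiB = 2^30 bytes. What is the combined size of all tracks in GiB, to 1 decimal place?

Track A: 2 h 30 min 46 s = 9,046 s; 36,000 × 9,046 × 4 × 4 = 5,210,496,000 bytes.
Track B: 32,000 × 721 × 3 × 2 = 138,432,000 bytes.
Track C: 12 minutes = 720 s; 96,000 × 720 × 1 × 2 = 138,240,000 bytes.
Track D: 26 minutes 26 seconds = 1,586 s; 11,025 × 1,586 × 2 × 6 = 209,827,800 bytes.
Total = 5,696,995,800 bytes = 5.3 GiB.

5.3 GiB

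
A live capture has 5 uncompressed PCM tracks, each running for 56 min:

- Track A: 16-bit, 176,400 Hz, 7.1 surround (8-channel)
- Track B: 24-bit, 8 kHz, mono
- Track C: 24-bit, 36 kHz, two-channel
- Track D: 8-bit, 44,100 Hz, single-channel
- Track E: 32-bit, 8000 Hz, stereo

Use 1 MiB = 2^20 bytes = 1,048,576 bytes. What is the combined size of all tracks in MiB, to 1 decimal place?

56 min = 3,360 s.
Track A: 176,400 × 3,360 × 2 × 8 = 9,483,264,000 bytes.
Track B: 8,000 × 3,360 × 3 × 1 = 80,640,000 bytes.
Track C: 36,000 × 3,360 × 3 × 2 = 725,760,000 bytes.
Track D: 44,100 × 3,360 × 1 × 1 = 148,176,000 bytes.
Track E: 8,000 × 3,360 × 4 × 2 = 215,040,000 bytes.
Total = 10,652,880,000 bytes = 10159.4 MiB.

10159.4 MiB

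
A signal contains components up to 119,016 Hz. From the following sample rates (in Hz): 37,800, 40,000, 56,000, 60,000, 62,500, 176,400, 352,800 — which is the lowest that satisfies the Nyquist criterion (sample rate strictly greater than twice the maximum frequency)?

Need sample rate > 2 × 119,016 = 238,032 Hz.
Lowest listed rate above 238,032 Hz is 352,800 Hz.

352,800 Hz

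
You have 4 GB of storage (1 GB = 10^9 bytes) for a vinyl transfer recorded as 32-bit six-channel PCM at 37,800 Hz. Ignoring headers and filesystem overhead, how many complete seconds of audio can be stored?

4,409 seconds

Uncompressed byte rate = 37,800 × 4 × 6 = 907,200 bytes/s.
Capacity = 4 × 1,000,000,000 = 4,000,000,000 bytes.
4,000,000,000 / 907,200 ≈ 4409.17 s → 4,409 seconds.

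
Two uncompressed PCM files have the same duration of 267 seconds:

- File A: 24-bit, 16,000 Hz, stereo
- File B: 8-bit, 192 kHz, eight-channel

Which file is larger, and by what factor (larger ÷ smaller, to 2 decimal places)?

File B, by a factor of 16.00

File A: 16,000 × 3 × 2 = 96,000 bytes/s.
File B: 192,000 × 1 × 8 = 1,536,000 bytes/s.
File B is larger; ratio = 410,112,000 / 25,632,000 = 16.00.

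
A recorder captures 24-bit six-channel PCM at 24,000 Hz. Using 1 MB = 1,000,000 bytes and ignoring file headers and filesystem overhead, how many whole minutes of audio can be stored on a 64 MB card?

Uncompressed byte rate = 24,000 × 3 × 6 = 432,000 bytes/s.
Capacity = 64 × 1,000,000 = 64,000,000 bytes.
64,000,000 / 432,000 ≈ 148.15 s → 2 minutes.

2 minutes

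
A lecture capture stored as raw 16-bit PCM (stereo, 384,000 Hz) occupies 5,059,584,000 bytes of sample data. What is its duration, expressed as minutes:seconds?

Byte rate = 384,000 × 2 × 2 = 1,536,000 bytes/s.
Duration = 5,059,584,000 / 1,536,000 = 3,294 s.
3,294 s = 54:54.

54:54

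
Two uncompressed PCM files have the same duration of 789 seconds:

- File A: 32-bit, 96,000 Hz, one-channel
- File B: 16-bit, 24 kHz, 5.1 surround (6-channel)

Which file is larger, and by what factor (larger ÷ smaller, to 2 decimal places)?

File A, by a factor of 1.33

File A: 96,000 × 4 × 1 = 384,000 bytes/s.
File B: 24,000 × 2 × 6 = 288,000 bytes/s.
File A is larger; ratio = 302,976,000 / 227,232,000 = 1.33.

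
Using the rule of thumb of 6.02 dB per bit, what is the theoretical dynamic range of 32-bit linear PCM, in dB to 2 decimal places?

192.64 dB

32 × 6.02 = 192.64 dB.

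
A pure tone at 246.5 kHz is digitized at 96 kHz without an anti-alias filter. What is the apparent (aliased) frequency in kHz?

Nyquist = 96,000/2 = 48,000 Hz; 246,500 Hz exceeds it.
Alias = |246,500 − 3×96,000| = |246,500 − 288,000| = 41,500 Hz = 41.5 kHz.

41.5 kHz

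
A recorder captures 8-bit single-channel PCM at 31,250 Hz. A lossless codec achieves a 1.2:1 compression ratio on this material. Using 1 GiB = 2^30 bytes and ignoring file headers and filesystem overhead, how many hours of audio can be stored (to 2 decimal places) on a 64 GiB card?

733.01 hours

Uncompressed byte rate = 31,250 × 1 × 1 = 31,250 bytes/s.
After 1.2:1 compression, effective rate ≈ 26041.67 bytes/s.
Capacity = 64 × 1,073,741,824 = 68,719,476,736 bytes.
68,719,476,736 / effective rate ≈ 2638827.91 s → 733.01 hours.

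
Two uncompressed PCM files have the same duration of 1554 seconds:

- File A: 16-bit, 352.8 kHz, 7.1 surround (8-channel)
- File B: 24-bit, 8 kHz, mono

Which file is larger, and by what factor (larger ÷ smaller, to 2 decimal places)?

File A, by a factor of 235.20

File A: 352,800 × 2 × 8 = 5,644,800 bytes/s.
File B: 8,000 × 3 × 1 = 24,000 bytes/s.
File A is larger; ratio = 8,772,019,200 / 37,296,000 = 235.20.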